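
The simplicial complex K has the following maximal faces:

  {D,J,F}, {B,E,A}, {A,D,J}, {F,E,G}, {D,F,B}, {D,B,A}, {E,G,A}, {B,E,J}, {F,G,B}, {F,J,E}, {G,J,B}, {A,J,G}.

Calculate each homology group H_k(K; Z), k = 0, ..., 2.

H_0 ≅ Z,  H_1 ≅ Z_2,  H_2 = 0.

Order the vertices as A < B < D < E < F < G < J. Listing each simplex with vertices in this order, K has dimension 2 with simplices:

  0-simplices (7): A, B, D, E, F, G, J
  1-simplices (18): AB, AD, AE, AG, AJ, BD, BE, BF, BG, BJ, DF, DJ, EF, EG, EJ, FG, FJ, GJ
  2-simplices (12): ABD, ABE, ADJ, AEG, AGJ, BDF, BEJ, BFG, BGJ, DFJ, EFG, EFJ

so the chain groups are C_0 ≅ Z^7, C_1 ≅ Z^18, C_2 ≅ Z^12.

The boundary map ∂_1: C_1 → C_0 maps an edge to its endpoints' difference, ∂[p,q] = q − p. For instance
  ∂AG = G − A.
The 7×18 boundary matrix has rank 6 and Smith normal form diag(1,1,1,1,1,1).

Boundary ∂_2: C_2 → C_1 sends each 2-simplex [p,q,r] to [q,r] − [p,r] + [p,q]. For instance
  ∂BDF = DF − BF + BD,
  ∂BFG = FG − BG + BF.
The resulting 18×12 matrix has rank 12, and its Smith normal form has invariant factors (1,1,1,1,1,1,1,1,1,1,1,2).

Now H_k = ker ∂_k / im ∂_{k+1}, so:

  H_0: rank C_0 − rank ∂_1 = 7 − 6 = 1, and the invariant factors of ∂_1 are all 1, so H_0 = Z.
  H_1: rank ker ∂_1 − rank ∂_2 = (18 − 6) − 12 = 0, and ∂_2 has invariant factor 2 > 1, so H_1 = Z_2.
  H_2: rank ker ∂_2 − rank ∂_3 = (12 − 12) − 0 = 0, and there is no ∂_3, so H_2 = 0.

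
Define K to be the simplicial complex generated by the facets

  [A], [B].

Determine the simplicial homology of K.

H_0 = Z^2.

Fix the vertex order A < B and write every simplex with vertices in increasing order. Then dim K = 0 and the simplices of K are:

  0-simplices (2): A, B

so the chain groups are C_0 ≅ Z^2.

Now H_k = ker ∂_k / im ∂_{k+1}, so:

  H_0: rank C_0 − rank ∂_1 = 2 − 0 = 2, and there is no ∂_1, so H_0 ≅ Z^2.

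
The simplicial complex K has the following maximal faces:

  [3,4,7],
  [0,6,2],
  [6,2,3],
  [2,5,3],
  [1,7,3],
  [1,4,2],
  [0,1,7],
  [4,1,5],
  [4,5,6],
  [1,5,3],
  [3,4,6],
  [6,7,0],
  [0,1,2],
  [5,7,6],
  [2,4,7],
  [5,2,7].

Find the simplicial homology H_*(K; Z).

Fix the vertex order 0 < 1 < 2 < 3 < 4 < 5 < 6 < 7 and write every simplex with vertices in increasing order. Then dim K = 2 and the simplices of K are:

  0-simplices (8): [0], [1], [2], [3], [4], [5], [6], [7]
  1-simplices (24): (24 of them)
  2-simplices (16): [0,1,2], [0,1,7], [0,2,6], [0,6,7], [1,2,4], [1,3,5], [1,3,7], [1,4,5], [2,3,5], [2,3,6], [2,4,7], [2,5,7], [3,4,6], [3,4,7], [4,5,6], [5,6,7]

giving chain groups C_0 ≅ Z^8, C_1 ≅ Z^24, C_2 ≅ Z^16.

∂_1: C_1 → C_0 maps an edge to its endpoints' difference, ∂[p,q] = q − p. For instance
  ∂[4,6] = [6] − [4].
As a 8×24 matrix over Z this has rank 7, with invariant factors (1,1,1,1,1,1,1).

∂_2: C_2 → C_1 sends each 2-simplex [p,q,r] to [q,r] − [p,r] + [p,q]. For instance
  ∂[2,3,5] = [3,5] − [2,5] + [2,3],
  ∂[5,6,7] = [6,7] − [5,7] + [5,6].
This gives a 24×16 integer matrix of rank 15; reducing to Smith normal form yields diagonal entries (1,1,1,1,1,1,1,1,1,1,1,1,1,1,1).

Computing H_k = (kernel of ∂_k) / (image of ∂_{k+1}):

  H_0: rank C_0 − rank ∂_1 = 8 − 7 = 1, and the invariant factors of ∂_1 are all 1, so H_0 = Z.
  H_1: rank ker ∂_1 − rank ∂_2 = (24 − 7) − 15 = 2, and the invariant factors of ∂_2 are all 1, so H_1 = Z^2.
  H_2: rank ker ∂_2 − rank ∂_3 = (16 − 15) − 0 = 1, and there is no ∂_3, so H_2 = Z.

H_0 = Z,  H_1 = Z^2,  H_2 = Z.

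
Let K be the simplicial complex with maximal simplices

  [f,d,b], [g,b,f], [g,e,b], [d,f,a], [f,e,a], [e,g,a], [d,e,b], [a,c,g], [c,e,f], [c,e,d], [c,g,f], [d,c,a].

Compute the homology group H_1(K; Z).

H_1 = Z/2.

Fix the vertex order a < b < c < d < e < f < g and write every simplex with vertices in increasing order. Then dim K = 2 and the simplices of K are:

  0-simplices (7): a, b, c, d, e, f, g
  1-simplices (18): ac, ad, ae, af, ag, bd, be, bf, bg, cd, ce, cf, cg, de, df, ef, eg, fg
  2-simplices (12): acd, acg, adf, aef, aeg, bde, bdf, beg, bfg, cde, cef, cfg

giving chain groups C_0 ≅ Z^7, C_1 ≅ Z^18, C_2 ≅ Z^12.

Boundary ∂_1: C_1 → C_0 maps an edge to its endpoints' difference, ∂[p,q] = q − p.
As a 7×18 matrix over Z this has rank 6, with invariant factors (1,1,1,1,1,1).

The boundary map ∂_2: C_2 → C_1 maps a triangle to the signed sum of its edges. For instance
  ∂bfg = fg − bg + bf,
  ∂beg = eg − bg + be.
As a 18×12 matrix over Z this has rank 12, with invariant factors (1,1,1,1,1,1,1,1,1,1,1,2).

From H_k ≅ ker(∂_k) / im(∂_{k+1}) we obtain:

  H_1: rank ker ∂_1 − rank ∂_2 = (18 − 6) − 12 = 0, and ∂_2 has invariant factor 2 > 1, so H_1 = Z/2.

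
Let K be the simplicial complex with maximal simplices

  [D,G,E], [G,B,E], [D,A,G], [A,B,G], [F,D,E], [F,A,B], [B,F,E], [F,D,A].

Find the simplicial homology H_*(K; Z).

We work with the vertex ordering A < B < D < E < F < G. The simplices of K, each written with vertices in increasing order, are:

  0-simplices (6): A, B, D, E, F, G
  1-simplices (12): AB, AD, AF, AG, BE, BF, BG, DE, DF, DG, EF, EG
  2-simplices (8): ABF, ABG, ADF, ADG, BEF, BEG, DEF, DEG

giving chain groups C_0 ≅ Z^6, C_1 ≅ Z^12, C_2 ≅ Z^8.

∂_1: C_1 → C_0 sends each edge [p,q] (with p < q) to q − p. For instance
  ∂DF = F − D.
The resulting 6×12 matrix has rank 5, and its Smith normal form has invariant factors (1,1,1,1,1).

Boundary ∂_2: C_2 → C_1 maps a triangle to the signed sum of its edges. For instance
  ∂ADF = DF − AF + AD,
  ∂DEG = EG − DG + DE.
This gives a 12×8 integer matrix of rank 7; reducing to Smith normal form yields diagonal entries (1,1,1,1,1,1,1).

From H_k ≅ ker(∂_k) / im(∂_{k+1}) we obtain:

  H_0: rank C_0 − rank ∂_1 = 6 − 5 = 1, and the invariant factors of ∂_1 are all 1, so H_0 = Z.
  H_1: rank ker ∂_1 − rank ∂_2 = (12 − 5) − 7 = 0, and the invariant factors of ∂_2 are all 1, so H_1 = 0.
  H_2: rank ker ∂_2 − rank ∂_3 = (8 − 7) − 0 = 1, and there is no ∂_3, so H_2 = Z.

H_0 = Z,  H_1 = 0,  H_2 = Z.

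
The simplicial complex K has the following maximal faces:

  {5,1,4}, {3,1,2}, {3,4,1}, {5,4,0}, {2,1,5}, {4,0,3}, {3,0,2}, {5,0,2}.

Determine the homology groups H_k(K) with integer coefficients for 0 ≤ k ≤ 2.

H_0 = Z,  H_1 = 0,  H_2 = Z.

We work with the vertex ordering 0 < 1 < 2 < 3 < 4 < 5. The simplices of K, each written with vertices in increasing order, are:

  0-simplices (6): [0], [1], [2], [3], [4], [5]
  1-simplices (12): [0,2], [0,3], [0,4], [0,5], [1,2], [1,3], [1,4], [1,5], [2,3], [2,5], [3,4], [4,5]
  2-simplices (8): [0,2,3], [0,2,5], [0,3,4], [0,4,5], [1,2,3], [1,2,5], [1,3,4], [1,4,5]

Hence C_0 ≅ Z^6, C_1 ≅ Z^12, C_2 ≅ Z^8.

The boundary map ∂_1: C_1 → C_0 is given by ∂[p,q] = [q] − [p]. For instance
  ∂[0,4] = [4] − [0].
As a 6×12 matrix over Z this has rank 5, with invariant factors (1,1,1,1,1).

∂_2: C_2 → C_1 maps a triangle to the signed sum of its edges. For instance
  ∂[0,2,3] = [2,3] − [0,3] + [0,2],
  ∂[1,2,5] = [2,5] − [1,5] + [1,2].
As a 12×8 matrix over Z this has rank 7, with invariant factors (1,1,1,1,1,1,1).

Computing H_k = (kernel of ∂_k) / (image of ∂_{k+1}):

  H_0: rank C_0 − rank ∂_1 = 6 − 5 = 1, and the invariant factors of ∂_1 are all 1, so H_0 ≅ Z.
  H_1: rank ker ∂_1 − rank ∂_2 = (12 − 5) − 7 = 0, and the invariant factors of ∂_2 are all 1, so H_1 ≅ 0.
  H_2: rank ker ∂_2 − rank ∂_3 = (8 − 7) − 0 = 1, and there is no ∂_3, so H_2 ≅ Z.

As a check, the Euler characteristic is 6 − 12 + 8 = 2, which agrees with 1 − 0 + 1 = 2.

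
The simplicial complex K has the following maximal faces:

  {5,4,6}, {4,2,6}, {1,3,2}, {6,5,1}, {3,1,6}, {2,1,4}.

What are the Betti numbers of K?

b_0 = 1, b_1 = 1, b_2 = 0.

We work with the vertex ordering 1 < 2 < 3 < 4 < 5 < 6. The simplices of K, each written with vertices in increasing order, are:

  0-simplices (6): [1], [2], [3], [4], [5], [6]
  1-simplices (12): [1,2], [1,3], [1,4], [1,5], [1,6], [2,3], [2,4], [2,6], [3,6], [4,5], [4,6], [5,6]
  2-simplices (6): [1,2,3], [1,2,4], [1,3,6], [1,5,6], [2,4,6], [4,5,6]

giving chain groups C_0 ≅ Z^6, C_1 ≅ Z^12, C_2 ≅ Z^6.

The boundary map ∂_1: C_1 → C_0 maps an edge to its endpoints' difference, ∂[p,q] = q − p.
The resulting 6×12 matrix has rank 5, and its Smith normal form has invariant factors (1,1,1,1,1).

Boundary ∂_2: C_2 → C_1 sends each 2-simplex [p,q,r] to [q,r] − [p,r] + [p,q]. For instance
  ∂[2,4,6] = [4,6] − [2,6] + [2,4],
  ∂[1,2,4] = [2,4] − [1,4] + [1,2].
As a 12×6 matrix over Z this has rank 6, with invariant factors (1,1,1,1,1,1).

Now H_k = ker ∂_k / im ∂_{k+1}, so:

  H_0: rank C_0 − rank ∂_1 = 6 − 5 = 1, and the invariant factors of ∂_1 are all 1, so H_0 = Z.
  H_1: rank ker ∂_1 − rank ∂_2 = (12 − 5) − 6 = 1, and the invariant factors of ∂_2 are all 1, so H_1 = Z.
  H_2: rank ker ∂_2 − rank ∂_3 = (6 − 6) − 0 = 0, and there is no ∂_3, so H_2 = 0.

(K is a triangulation of the cylinder S^1 x I.)

Hence the Betti numbers are b_0 = 1, b_1 = 1, b_2 = 0.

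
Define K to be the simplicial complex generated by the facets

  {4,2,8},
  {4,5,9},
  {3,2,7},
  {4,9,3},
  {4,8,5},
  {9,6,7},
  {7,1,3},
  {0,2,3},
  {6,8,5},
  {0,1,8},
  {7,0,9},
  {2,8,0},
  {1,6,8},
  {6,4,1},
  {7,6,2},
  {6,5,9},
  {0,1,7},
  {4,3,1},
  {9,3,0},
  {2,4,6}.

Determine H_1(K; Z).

H_1 = Z × Z/2.

K has 10 vertices, 30 edges, 20 triangles.
rank ∂_1 = 9, rank ∂_2 = 20 ⇒ b_1 = 30 − 9 − 20 = 1; ∂_2 has invariant factor(s) [2] giving torsion. So H_1 ≅ Z × Z/2.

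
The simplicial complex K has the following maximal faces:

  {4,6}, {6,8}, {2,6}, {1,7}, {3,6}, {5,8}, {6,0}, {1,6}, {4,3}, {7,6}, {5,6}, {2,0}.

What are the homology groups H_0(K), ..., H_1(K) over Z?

Take the total order 0 < 1 < 2 < 3 < 4 < 5 < 6 < 7 < 8 on the vertex set. Then K (dimension 1) consists of the simplices:

  0-simplices (9): [0], [1], [2], [3], [4], [5], [6], [7], [8]
  1-simplices (12): [0,2], [0,6], [1,6], [1,7], [2,6], [3,4], [3,6], [4,6], [5,6], [5,8], [6,7], [6,8]

giving chain groups C_0 ≅ Z^9, C_1 ≅ Z^12.

Boundary ∂_1: C_1 → C_0 is given by ∂[p,q] = [q] − [p]. For instance
  ∂[0,2] = [2] − [0].
This gives a 9×12 integer matrix of rank 8; reducing to Smith normal form yields diagonal entries (1,1,1,1,1,1,1,1).

Now H_k = ker ∂_k / im ∂_{k+1}, so:

  H_0: rank C_0 − rank ∂_1 = 9 − 8 = 1, and the invariant factors of ∂_1 are all 1, so H_0 = Z.
  H_1: rank ker ∂_1 − rank ∂_2 = (12 − 8) − 0 = 4, and there is no ∂_2, so H_1 = Z^4.

As a check, the Euler characteristic is 9 − 12 = -3, which agrees with 1 − 4 = -3.

H_0 ≅ Z,  H_1 ≅ Z^4.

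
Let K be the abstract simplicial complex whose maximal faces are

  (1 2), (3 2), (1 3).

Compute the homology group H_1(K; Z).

H_1 = Z.

K has 3 vertices, 3 edges.
rank ∂_1 = 2, rank ∂_2 = 0 ⇒ b_1 = 3 − 2 − 0 = 1. So H_1 ≅ Z.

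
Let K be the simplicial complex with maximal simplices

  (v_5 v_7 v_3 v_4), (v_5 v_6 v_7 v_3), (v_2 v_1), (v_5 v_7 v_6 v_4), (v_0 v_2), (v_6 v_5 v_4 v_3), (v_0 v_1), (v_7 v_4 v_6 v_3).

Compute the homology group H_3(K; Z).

H_3 ≅ Z.

Order the vertices as v_0 < v_1 < v_2 < v_3 < v_4 < v_5 < v_6 < v_7. Listing each simplex with vertices in this order, K has dimension 3 with simplices:

  0-simplices (8): [v_0], [v_1], [v_2], [v_3], [v_4], [v_5], [v_6], [v_7]
  1-simplices (13): [v_0,v_1], [v_0,v_2], [v_1,v_2], [v_3,v_4], [v_3,v_5], [v_3,v_6], [v_3,v_7], [v_4,v_5], [v_4,v_6], [v_4,v_7], [v_5,v_6], [v_5,v_7], [v_6,v_7]
  2-simplices (10): [v_3,v_4,v_5], [v_3,v_4,v_6], [v_3,v_4,v_7], [v_3,v_5,v_6], [v_3,v_5,v_7], [v_3,v_6,v_7], [v_4,v_5,v_6], [v_4,v_5,v_7], [v_4,v_6,v_7], [v_5,v_6,v_7]
  3-simplices (5): [v_3,v_4,v_5,v_6], [v_3,v_4,v_5,v_7], [v_3,v_4,v_6,v_7], [v_3,v_5,v_6,v_7], [v_4,v_5,v_6,v_7]

Hence C_0 ≅ Z^8, C_1 ≅ Z^13, C_2 ≅ Z^10, C_3 ≅ Z^5.

∂_1: C_1 → C_0 is given by ∂[p,q] = [q] − [p]. For instance
  ∂[v_0,v_2] = [v_2] − [v_0].
This gives a 8×13 integer matrix of rank 6; reducing to Smith normal form yields diagonal entries (1,1,1,1,1,1).

∂_2: C_2 → C_1 maps a triangle to the signed sum of its edges. For instance
  ∂[v_4,v_5,v_6] = [v_5,v_6] − [v_4,v_6] + [v_4,v_5],
  ∂[v_3,v_4,v_7] = [v_4,v_7] − [v_3,v_7] + [v_3,v_4].
This gives a 13×10 integer matrix of rank 6; reducing to Smith normal form yields diagonal entries (1,1,1,1,1,1).

Boundary ∂_3: C_3 → C_2 sends each 3-simplex σ to the alternating sum Σ_i (−1)^i (σ with its i-th vertex removed). For instance
  ∂[v_3,v_4,v_5,v_6] = [v_4,v_5,v_6] − [v_3,v_5,v_6] + [v_3,v_4,v_6] − [v_3,v_4,v_5],
  ∂[v_3,v_4,v_6,v_7] = [v_4,v_6,v_7] − [v_3,v_6,v_7] + [v_3,v_4,v_7] − [v_3,v_4,v_6].
The resulting 10×5 matrix has rank 4, and its Smith normal form has invariant factors (1,1,1,1).

Now H_k = ker ∂_k / im ∂_{k+1}, so:

  H_3: rank ker ∂_3 − rank ∂_4 = (5 − 4) − 0 = 1, and there is no ∂_4, so H_3 ≅ Z.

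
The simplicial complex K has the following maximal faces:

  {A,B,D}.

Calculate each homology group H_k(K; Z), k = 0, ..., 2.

H_0 = Z,  H_1 = 0,  H_2 = 0.

Take the total order A < B < D on the vertex set. Then K (dimension 2) consists of the simplices:

  0-simplices (3): A, B, D
  1-simplices (3): AB, AD, BD
  2-simplices (1): ABD

Hence C_0 ≅ Z^3, C_1 ≅ Z^3, C_2 ≅ Z^1.

Boundary ∂_1: C_1 → C_0 maps an edge to its endpoints' difference, ∂[p,q] = q − p.
This gives a 3×3 integer matrix of rank 2; reducing to Smith normal form yields diagonal entries (1,1).

The boundary map ∂_2: C_2 → C_1 maps a triangle to the signed sum of its edges. For instance
  ∂ABD = BD − AD + AB.
As a 3×1 matrix over Z this has rank 1, with invariant factors (1).

From H_k ≅ ker(∂_k) / im(∂_{k+1}) we obtain:

  H_0: rank C_0 − rank ∂_1 = 3 − 2 = 1, and the invariant factors of ∂_1 are all 1, so H_0 = Z.
  H_1: rank ker ∂_1 − rank ∂_2 = (3 − 2) − 1 = 0, and the invariant factors of ∂_2 are all 1, so H_1 = 0.
  H_2: rank ker ∂_2 − rank ∂_3 = (1 − 1) − 0 = 0, and there is no ∂_3, so H_2 = 0.

As a check, the Euler characteristic is 3 − 3 + 1 = 1, which agrees with 1 − 0 + 0 = 1.
(K is a triangulation of the 2-simplex.)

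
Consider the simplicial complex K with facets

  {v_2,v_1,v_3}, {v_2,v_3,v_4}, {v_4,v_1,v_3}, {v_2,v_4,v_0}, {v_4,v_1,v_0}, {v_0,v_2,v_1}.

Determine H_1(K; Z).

H_1 ≅ 0.

Order the vertices as v_0 < v_1 < v_2 < v_3 < v_4. Listing each simplex with vertices in this order, K has dimension 2 with simplices:

  0-simplices (5): [v_0], [v_1], [v_2], [v_3], [v_4]
  1-simplices (9): [v_0,v_1], [v_0,v_2], [v_0,v_4], [v_1,v_2], [v_1,v_3], [v_1,v_4], [v_2,v_3], [v_2,v_4], [v_3,v_4]
  2-simplices (6): [v_0,v_1,v_2], [v_0,v_1,v_4], [v_0,v_2,v_4], [v_1,v_2,v_3], [v_1,v_3,v_4], [v_2,v_3,v_4]

Hence C_0 ≅ Z^5, C_1 ≅ Z^9, C_2 ≅ Z^6.

∂_1: C_1 → C_0 sends each edge [p,q] (with p < q) to q − p. For instance
  ∂[v_1,v_3] = [v_3] − [v_1].
As a 5×9 matrix over Z this has rank 4, with invariant factors (1,1,1,1).

∂_2: C_2 → C_1 acts by ∂[p,q,r] = [q,r] − [p,r] + [p,q]. For instance
  ∂[v_1,v_2,v_3] = [v_2,v_3] − [v_1,v_3] + [v_1,v_2],
  ∂[v_1,v_3,v_4] = [v_3,v_4] − [v_1,v_4] + [v_1,v_3].
The resulting 9×6 matrix has rank 5, and its Smith normal form has invariant factors (1,1,1,1,1).

Reading off H_k = ker ∂_k / im ∂_{k+1}:

  H_1: rank ker ∂_1 − rank ∂_2 = (9 − 4) − 5 = 0, and the invariant factors of ∂_2 are all 1, so H_1 ≅ 0.

(K is a triangulation of the 2-sphere S^2.)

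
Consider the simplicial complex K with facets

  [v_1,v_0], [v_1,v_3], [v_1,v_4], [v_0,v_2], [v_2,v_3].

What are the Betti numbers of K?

Order the vertices as v_0 < v_1 < v_2 < v_3 < v_4. Listing each simplex with vertices in this order, K has dimension 1 with simplices:

  0-simplices (5): [v_0], [v_1], [v_2], [v_3], [v_4]
  1-simplices (5): [v_0,v_1], [v_0,v_2], [v_1,v_3], [v_1,v_4], [v_2,v_3]

giving chain groups C_0 ≅ Z^5, C_1 ≅ Z^5.

The boundary map ∂_1: C_1 → C_0 maps an edge to its endpoints' difference, ∂[p,q] = q − p. For instance
  ∂[v_1,v_4] = [v_4] − [v_1].
This gives a 5×5 integer matrix of rank 4; reducing to Smith normal form yields diagonal entries (1,1,1,1).

Reading off H_k = ker ∂_k / im ∂_{k+1}:

  H_0: rank C_0 − rank ∂_1 = 5 − 4 = 1, and the invariant factors of ∂_1 are all 1, so H_0 = Z.
  H_1: rank ker ∂_1 − rank ∂_2 = (5 − 4) − 0 = 1, and there is no ∂_2, so H_1 = Z.

Hence the Betti numbers are b_0 = 1, b_1 = 1.

b_0 = 1, b_1 = 1.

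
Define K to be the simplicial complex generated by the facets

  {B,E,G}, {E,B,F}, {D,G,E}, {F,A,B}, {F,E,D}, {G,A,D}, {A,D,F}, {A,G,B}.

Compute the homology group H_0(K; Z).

We work with the vertex ordering A < B < D < E < F < G. The simplices of K, each written with vertices in increasing order, are:

  0-simplices (6): A, B, D, E, F, G
  1-simplices (12): AB, AD, AF, AG, BE, BF, BG, DE, DF, DG, EF, EG
  2-simplices (8): ABF, ABG, ADF, ADG, BEF, BEG, DEF, DEG

so the chain groups are C_0 ≅ Z^6, C_1 ≅ Z^12, C_2 ≅ Z^8.

Boundary ∂_1: C_1 → C_0 maps an edge to its endpoints' difference, ∂[p,q] = q − p.
The 6×12 boundary matrix has rank 5 and Smith normal form diag(1,1,1,1,1).

∂_2: C_2 → C_1 sends each 2-simplex [p,q,r] to [q,r] − [p,r] + [p,q]. For instance
  ∂ADF = DF − AF + AD,
  ∂DEG = EG − DG + DE.
The 12×8 boundary matrix has rank 7 and Smith normal form diag(1,1,1,1,1,1,1).

Computing H_k = (kernel of ∂_k) / (image of ∂_{k+1}):

  H_0: rank C_0 − rank ∂_1 = 6 − 5 = 1, and the invariant factors of ∂_1 are all 1, so H_0 = Z.

H_0 ≅ Z.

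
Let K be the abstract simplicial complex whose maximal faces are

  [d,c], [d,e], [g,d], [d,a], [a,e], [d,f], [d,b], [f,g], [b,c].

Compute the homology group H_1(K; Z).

H_1 = Z^3.

Fix the vertex order a < b < c < d < e < f < g and write every simplex with vertices in increasing order. Then dim K = 1 and the simplices of K are:

  0-simplices (7): a, b, c, d, e, f, g
  1-simplices (9): ad, ae, bc, bd, cd, de, df, dg, fg

giving chain groups C_0 ≅ Z^7, C_1 ≅ Z^9.

Boundary ∂_1: C_1 → C_0 sends each edge [p,q] (with p < q) to q − p. For instance
  ∂fg = g − f.
The resulting 7×9 matrix has rank 6, and its Smith normal form has invariant factors (1,1,1,1,1,1).

Computing H_k = (kernel of ∂_k) / (image of ∂_{k+1}):

  H_1: rank ker ∂_1 − rank ∂_2 = (9 − 6) − 0 = 3, and there is no ∂_2, so H_1 = Z^3.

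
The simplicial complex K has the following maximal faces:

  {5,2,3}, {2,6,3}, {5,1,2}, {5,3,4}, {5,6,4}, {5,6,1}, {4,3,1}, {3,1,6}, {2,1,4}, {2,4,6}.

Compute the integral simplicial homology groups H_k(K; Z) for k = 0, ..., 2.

H_0 ≅ Z,  H_1 ≅ Z/2,  H_2 = 0.

Take the total order 1 < 2 < 3 < 4 < 5 < 6 on the vertex set. Then K (dimension 2) consists of the simplices:

  0-simplices (6): [1], [2], [3], [4], [5], [6]
  1-simplices (15): [1,2], [1,3], [1,4], [1,5], [1,6], [2,3], [2,4], [2,5], [2,6], [3,4], [3,5], [3,6], [4,5], [4,6], [5,6]
  2-simplices (10): [1,2,4], [1,2,5], [1,3,4], [1,3,6], [1,5,6], [2,3,5], [2,3,6], [2,4,6], [3,4,5], [4,5,6]

giving chain groups C_0 ≅ Z^6, C_1 ≅ Z^15, C_2 ≅ Z^10.

Boundary ∂_1: C_1 → C_0 maps an edge to its endpoints' difference, ∂[p,q] = q − p. For instance
  ∂[4,5] = [5] − [4].
The resulting 6×15 matrix has rank 5, and its Smith normal form has invariant factors (1,1,1,1,1).

∂_2: C_2 → C_1 sends each 2-simplex [p,q,r] to [q,r] − [p,r] + [p,q]. For instance
  ∂[3,4,5] = [4,5] − [3,5] + [3,4],
  ∂[2,3,6] = [3,6] − [2,6] + [2,3].
As a 15×10 matrix over Z this has rank 10, with invariant factors (1,1,1,1,1,1,1,1,1,2).

Computing H_k = (kernel of ∂_k) / (image of ∂_{k+1}):

  H_0: rank C_0 − rank ∂_1 = 6 − 5 = 1, and the invariant factors of ∂_1 are all 1, so H_0 = Z.
  H_1: rank ker ∂_1 − rank ∂_2 = (15 − 5) − 10 = 0, and ∂_2 has invariant factor 2 > 1, so H_1 = Z/2.
  H_2: rank ker ∂_2 − rank ∂_3 = (10 − 10) − 0 = 0, and there is no ∂_3, so H_2 = 0.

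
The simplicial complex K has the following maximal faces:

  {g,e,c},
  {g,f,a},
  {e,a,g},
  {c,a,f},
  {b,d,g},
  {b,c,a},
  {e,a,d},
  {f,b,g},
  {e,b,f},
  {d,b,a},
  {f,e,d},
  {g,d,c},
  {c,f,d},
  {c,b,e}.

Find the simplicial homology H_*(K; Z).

Order the vertices as a < b < c < d < e < f < g. Listing each simplex with vertices in this order, K has dimension 2 with simplices:

  0-simplices (7): a, b, c, d, e, f, g
  1-simplices (21): ab, ac, ad, ae, af, ag, bc, bd, be, bf, bg, cd, ce, cf, cg, de, df, dg, ef, eg, fg
  2-simplices (14): abc, abd, acf, ade, aeg, afg, bce, bdg, bef, bfg, cdf, cdg, ceg, def

Hence C_0 ≅ Z^7, C_1 ≅ Z^21, C_2 ≅ Z^14.

∂_1: C_1 → C_0 maps an edge to its endpoints' difference, ∂[p,q] = q − p. For instance
  ∂bf = f − b.
The 7×21 boundary matrix has rank 6 and Smith normal form diag(1,1,1,1,1,1).

The boundary map ∂_2: C_2 → C_1 maps a triangle to the signed sum of its edges. For instance
  ∂ade = de − ae + ad,
  ∂abd = bd − ad + ab.
This gives a 21×14 integer matrix of rank 13; reducing to Smith normal form yields diagonal entries (1,1,1,1,1,1,1,1,1,1,1,1,1).

Now H_k = ker ∂_k / im ∂_{k+1}, so:

  H_0: rank C_0 − rank ∂_1 = 7 − 6 = 1, and the invariant factors of ∂_1 are all 1, so H_0 ≅ Z.
  H_1: rank ker ∂_1 − rank ∂_2 = (21 − 6) − 13 = 2, and the invariant factors of ∂_2 are all 1, so H_1 ≅ Z^2.
  H_2: rank ker ∂_2 − rank ∂_3 = (14 − 13) − 0 = 1, and there is no ∂_3, so H_2 ≅ Z.

As a check, the Euler characteristic is 7 − 21 + 14 = 0, which agrees with 1 − 2 + 1 = 0.

H_0 = Z,  H_1 = Z^2,  H_2 = Z.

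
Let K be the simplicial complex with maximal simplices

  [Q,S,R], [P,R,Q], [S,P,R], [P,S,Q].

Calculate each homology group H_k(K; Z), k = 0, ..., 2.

H_0 = Z,  H_1 = 0,  H_2 = Z.

Order the vertices as P < Q < R < S. Listing each simplex with vertices in this order, K has dimension 2 with simplices:

  0-simplices (4): P, Q, R, S
  1-simplices (6): PQ, PR, PS, QR, QS, RS
  2-simplices (4): PQR, PQS, PRS, QRS

giving chain groups C_0 ≅ Z^4, C_1 ≅ Z^6, C_2 ≅ Z^4.

The boundary map ∂_1: C_1 → C_0 sends each edge [p,q] (with p < q) to q − p. For instance
  ∂RS = S − R.
The 4×6 boundary matrix has rank 3 and Smith normal form diag(1,1,1).

∂_2: C_2 → C_1 acts by ∂[p,q,r] = [q,r] − [p,r] + [p,q]. For instance
  ∂PQS = QS − PS + PQ,
  ∂PRS = RS − PS + PR.
The 6×4 boundary matrix has rank 3 and Smith normal form diag(1,1,1).

From H_k ≅ ker(∂_k) / im(∂_{k+1}) we obtain:

  H_0: rank C_0 − rank ∂_1 = 4 − 3 = 1, and the invariant factors of ∂_1 are all 1, so H_0 ≅ Z.
  H_1: rank ker ∂_1 − rank ∂_2 = (6 − 3) − 3 = 0, and the invariant factors of ∂_2 are all 1, so H_1 ≅ 0.
  H_2: rank ker ∂_2 − rank ∂_3 = (4 − 3) − 0 = 1, and there is no ∂_3, so H_2 ≅ Z.

As a check, the Euler characteristic is 4 − 6 + 4 = 2, which agrees with 1 − 0 + 1 = 2.
(K is a triangulation of the 2-sphere S^2.)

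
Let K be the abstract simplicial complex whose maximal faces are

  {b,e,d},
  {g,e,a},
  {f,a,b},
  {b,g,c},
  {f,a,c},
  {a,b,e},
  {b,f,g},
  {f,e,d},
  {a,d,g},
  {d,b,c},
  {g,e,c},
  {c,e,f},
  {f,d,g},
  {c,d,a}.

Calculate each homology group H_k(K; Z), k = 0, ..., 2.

H_0 = Z,  H_1 = Z^2,  H_2 = Z.

Fix the vertex order a < b < c < d < e < f < g and write every simplex with vertices in increasing order. Then dim K = 2 and the simplices of K are:

  0-simplices (7): a, b, c, d, e, f, g
  1-simplices (21): ab, ac, ad, ae, af, ag, bc, bd, be, bf, bg, cd, ce, cf, cg, de, df, dg, ef, eg, fg
  2-simplices (14): abe, abf, acd, acf, adg, aeg, bcd, bcg, bde, bfg, cef, ceg, def, dfg

so the chain groups are C_0 ≅ Z^7, C_1 ≅ Z^21, C_2 ≅ Z^14.

The boundary map ∂_1: C_1 → C_0 maps an edge to its endpoints' difference, ∂[p,q] = q − p. For instance
  ∂bd = d − b.
This gives a 7×21 integer matrix of rank 6; reducing to Smith normal form yields diagonal entries (1,1,1,1,1,1).

The boundary map ∂_2: C_2 → C_1 sends each 2-simplex [p,q,r] to [q,r] − [p,r] + [p,q]. For instance
  ∂abe = be − ae + ab,
  ∂cef = ef − cf + ce.
The 21×14 boundary matrix has rank 13 and Smith normal form diag(1,1,1,1,1,1,1,1,1,1,1,1,1).

Computing H_k = (kernel of ∂_k) / (image of ∂_{k+1}):

  H_0: rank C_0 − rank ∂_1 = 7 − 6 = 1, and the invariant factors of ∂_1 are all 1, so H_0 = Z.
  H_1: rank ker ∂_1 − rank ∂_2 = (21 − 6) − 13 = 2, and the invariant factors of ∂_2 are all 1, so H_1 = Z^2.
  H_2: rank ker ∂_2 − rank ∂_3 = (14 − 13) − 0 = 1, and there is no ∂_3, so H_2 = Z.

As a check, the Euler characteristic is 7 − 21 + 14 = 0, which agrees with 1 − 2 + 1 = 0.
(K is a triangulation of the torus T^2.)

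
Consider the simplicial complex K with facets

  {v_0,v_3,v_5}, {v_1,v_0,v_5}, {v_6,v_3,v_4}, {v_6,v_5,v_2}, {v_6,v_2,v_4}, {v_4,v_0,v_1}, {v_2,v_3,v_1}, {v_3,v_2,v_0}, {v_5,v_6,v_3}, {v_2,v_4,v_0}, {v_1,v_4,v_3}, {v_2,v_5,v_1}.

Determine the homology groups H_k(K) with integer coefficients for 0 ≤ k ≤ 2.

Order the vertices as v_0 < v_1 < v_2 < v_3 < v_4 < v_5 < v_6. Listing each simplex with vertices in this order, K has dimension 2 with simplices:

  0-simplices (7): [v_0], [v_1], [v_2], [v_3], [v_4], [v_5], [v_6]
  1-simplices (18): (18 of them)
  2-simplices (12): (12 of them)

Hence C_0 ≅ Z^7, C_1 ≅ Z^18, C_2 ≅ Z^12.

Boundary ∂_1: C_1 → C_0 sends each edge [p,q] (with p < q) to q − p.
The 7×18 boundary matrix has rank 6 and Smith normal form diag(1,1,1,1,1,1).

The boundary map ∂_2: C_2 → C_1 sends each 2-simplex [p,q,r] to [q,r] − [p,r] + [p,q]. For instance
  ∂[v_3,v_5,v_6] = [v_5,v_6] − [v_3,v_6] + [v_3,v_5],
  ∂[v_0,v_1,v_5] = [v_1,v_5] − [v_0,v_5] + [v_0,v_1].
As a 18×12 matrix over Z this has rank 12, with invariant factors (1,1,1,1,1,1,1,1,1,1,1,2).

From H_k ≅ ker(∂_k) / im(∂_{k+1}) we obtain:

  H_0: rank C_0 − rank ∂_1 = 7 − 6 = 1, and the invariant factors of ∂_1 are all 1, so H_0 ≅ Z.
  H_1: rank ker ∂_1 − rank ∂_2 = (18 − 6) − 12 = 0, and ∂_2 has invariant factor 2 > 1, so H_1 ≅ Z/2.
  H_2: rank ker ∂_2 − rank ∂_3 = (12 − 12) − 0 = 0, and there is no ∂_3, so H_2 ≅ 0.

As a check, the Euler characteristic is 7 − 18 + 12 = 1, which agrees with 1 − 0 + 0 = 1.

H_0 = Z,  H_1 = Z/2,  H_2 = 0.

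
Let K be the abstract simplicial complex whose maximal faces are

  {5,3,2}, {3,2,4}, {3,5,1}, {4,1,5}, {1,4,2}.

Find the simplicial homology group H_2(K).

H_2 = 0.

Take the total order 1 < 2 < 3 < 4 < 5 on the vertex set. Then K (dimension 2) consists of the simplices:

  0-simplices (5): [1], [2], [3], [4], [5]
  1-simplices (10): [1,2], [1,3], [1,4], [1,5], [2,3], [2,4], [2,5], [3,4], [3,5], [4,5]
  2-simplices (5): [1,2,4], [1,3,5], [1,4,5], [2,3,4], [2,3,5]

so the chain groups are C_0 ≅ Z^5, C_1 ≅ Z^10, C_2 ≅ Z^5.

∂_1: C_1 → C_0 sends each edge [p,q] (with p < q) to q − p.
This gives a 5×10 integer matrix of rank 4; reducing to Smith normal form yields diagonal entries (1,1,1,1).

Boundary ∂_2: C_2 → C_1 sends each 2-simplex [p,q,r] to [q,r] − [p,r] + [p,q]. For instance
  ∂[1,2,4] = [2,4] − [1,4] + [1,2],
  ∂[1,4,5] = [4,5] − [1,5] + [1,4].
The resulting 10×5 matrix has rank 5, and its Smith normal form has invariant factors (1,1,1,1,1).

Now H_k = ker ∂_k / im ∂_{k+1}, so:

  H_2: rank ker ∂_2 − rank ∂_3 = (5 − 5) − 0 = 0, and there is no ∂_3, so H_2 ≅ 0.

(K is a triangulation of the Möbius band.)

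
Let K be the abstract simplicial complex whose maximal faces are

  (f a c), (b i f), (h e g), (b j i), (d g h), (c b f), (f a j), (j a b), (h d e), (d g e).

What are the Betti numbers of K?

Fix the vertex order a < b < c < d < e < f < g < h < i < j and write every simplex with vertices in increasing order. Then dim K = 2 and the simplices of K are:

  0-simplices (10): a, b, c, d, e, f, g, h, i, j
  1-simplices (18): ab, ac, af, aj, bc, bf, bi, bj, cf, de, dg, dh, eg, eh, fi, fj, gh, ij
  2-simplices (10): abj, acf, afj, bcf, bfi, bij, deg, deh, dgh, egh

so the chain groups are C_0 ≅ Z^10, C_1 ≅ Z^18, C_2 ≅ Z^10.

Boundary ∂_1: C_1 → C_0 is given by ∂[p,q] = [q] − [p]. For instance
  ∂bc = c − b.
The resulting 10×18 matrix has rank 8, and its Smith normal form has invariant factors (1,1,1,1,1,1,1,1).

∂_2: C_2 → C_1 maps a triangle to the signed sum of its edges. For instance
  ∂abj = bj − aj + ab,
  ∂deh = eh − dh + de.
As a 18×10 matrix over Z this has rank 9, with invariant factors (1,1,1,1,1,1,1,1,1).

Now H_k = ker ∂_k / im ∂_{k+1}, so:

  H_0: rank C_0 − rank ∂_1 = 10 − 8 = 2, and the invariant factors of ∂_1 are all 1, so H_0 = Z^2.
  H_1: rank ker ∂_1 − rank ∂_2 = (18 − 8) − 9 = 1, and the invariant factors of ∂_2 are all 1, so H_1 = Z.
  H_2: rank ker ∂_2 − rank ∂_3 = (10 − 9) − 0 = 1, and there is no ∂_3, so H_2 = Z.

Hence the Betti numbers are b_0 = 2, b_1 = 1, b_2 = 1.

b_0 = 2, b_1 = 1, b_2 = 1.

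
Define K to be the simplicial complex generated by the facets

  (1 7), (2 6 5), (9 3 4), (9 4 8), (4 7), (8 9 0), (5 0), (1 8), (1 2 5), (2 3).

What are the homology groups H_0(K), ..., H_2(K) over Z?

H_0 ≅ Z,  H_1 ≅ Z^3,  H_2 = 0.

We work with the vertex ordering 0 < 1 < 2 < 3 < 4 < 5 < 6 < 7 < 8 < 9. The simplices of K, each written with vertices in increasing order, are:

  0-simplices (10): [0], [1], [2], [3], [4], [5], [6], [7], [8], [9]
  1-simplices (17): [0,5], [0,8], [0,9], [1,2], [1,5], [1,7], [1,8], [2,3], [2,5], [2,6], [3,4], [3,9], [4,7], [4,8], [4,9], [5,6], [8,9]
  2-simplices (5): [0,8,9], [1,2,5], [2,5,6], [3,4,9], [4,8,9]

giving chain groups C_0 ≅ Z^10, C_1 ≅ Z^17, C_2 ≅ Z^5.

∂_1: C_1 → C_0 maps an edge to its endpoints' difference, ∂[p,q] = q − p. For instance
  ∂[4,8] = [8] − [4].
As a 10×17 matrix over Z this has rank 9, with invariant factors (1,1,1,1,1,1,1,1,1).

The boundary map ∂_2: C_2 → C_1 sends each 2-simplex [p,q,r] to [q,r] − [p,r] + [p,q]. For instance
  ∂[3,4,9] = [4,9] − [3,9] + [3,4],
  ∂[2,5,6] = [5,6] − [2,6] + [2,5].
This gives a 17×5 integer matrix of rank 5; reducing to Smith normal form yields diagonal entries (1,1,1,1,1).

Reading off H_k = ker ∂_k / im ∂_{k+1}:

  H_0: rank C_0 − rank ∂_1 = 10 − 9 = 1, and the invariant factors of ∂_1 are all 1, so H_0 = Z.
  H_1: rank ker ∂_1 − rank ∂_2 = (17 − 9) − 5 = 3, and the invariant factors of ∂_2 are all 1, so H_1 = Z^3.
  H_2: rank ker ∂_2 − rank ∂_3 = (5 − 5) − 0 = 0, and there is no ∂_3, so H_2 = 0.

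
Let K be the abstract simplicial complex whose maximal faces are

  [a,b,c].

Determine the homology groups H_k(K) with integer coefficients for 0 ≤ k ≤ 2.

H_0 = Z,  H_1 = 0,  H_2 = 0.

Take the total order a < b < c on the vertex set. Then K (dimension 2) consists of the simplices:

  0-simplices (3): a, b, c
  1-simplices (3): ab, ac, bc
  2-simplices (1): abc

giving chain groups C_0 ≅ Z^3, C_1 ≅ Z^3, C_2 ≅ Z^1.

Boundary ∂_1: C_1 → C_0 is given by ∂[p,q] = [q] − [p]. For instance
  ∂ab = b − a.
This gives a 3×3 integer matrix of rank 2; reducing to Smith normal form yields diagonal entries (1,1).

Boundary ∂_2: C_2 → C_1 acts by ∂[p,q,r] = [q,r] − [p,r] + [p,q]. For instance
  ∂abc = bc − ac + ab.
As a 3×1 matrix over Z this has rank 1, with invariant factors (1).

Now H_k = ker ∂_k / im ∂_{k+1}, so:

  H_0: rank C_0 − rank ∂_1 = 3 − 2 = 1, and the invariant factors of ∂_1 are all 1, so H_0 ≅ Z.
  H_1: rank ker ∂_1 − rank ∂_2 = (3 − 2) − 1 = 0, and the invariant factors of ∂_2 are all 1, so H_1 ≅ 0.
  H_2: rank ker ∂_2 − rank ∂_3 = (1 − 1) − 0 = 0, and there is no ∂_3, so H_2 ≅ 0.

(K is a triangulation of the 2-simplex.)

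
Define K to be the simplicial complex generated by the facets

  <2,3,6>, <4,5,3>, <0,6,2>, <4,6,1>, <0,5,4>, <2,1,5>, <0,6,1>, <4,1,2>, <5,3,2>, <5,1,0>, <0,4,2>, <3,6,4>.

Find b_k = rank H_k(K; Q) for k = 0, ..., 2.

We work with the vertex ordering 0 < 1 < 2 < 3 < 4 < 5 < 6. The simplices of K, each written with vertices in increasing order, are:

  0-simplices (7): [0], [1], [2], [3], [4], [5], [6]
  1-simplices (18): [0,1], [0,2], [0,4], [0,5], [0,6], [1,2], [1,4], [1,5], [1,6], [2,3], [2,4], [2,5], [2,6], [3,4], [3,5], [3,6], [4,5], [4,6]
  2-simplices (12): [0,1,5], [0,1,6], [0,2,4], [0,2,6], [0,4,5], [1,2,4], [1,2,5], [1,4,6], [2,3,5], [2,3,6], [3,4,5], [3,4,6]

so the chain groups are C_0 ≅ Z^7, C_1 ≅ Z^18, C_2 ≅ Z^12.

The boundary map ∂_1: C_1 → C_0 sends each edge [p,q] (with p < q) to q − p.
This gives a 7×18 integer matrix of rank 6; reducing to Smith normal form yields diagonal entries (1,1,1,1,1,1).

∂_2: C_2 → C_1 sends each 2-simplex [p,q,r] to [q,r] − [p,r] + [p,q]. For instance
  ∂[0,2,6] = [2,6] − [0,6] + [0,2],
  ∂[2,3,5] = [3,5] − [2,5] + [2,3].
The 18×12 boundary matrix has rank 12 and Smith normal form diag(1,1,1,1,1,1,1,1,1,1,1,2).

Computing H_k = (kernel of ∂_k) / (image of ∂_{k+1}):

  H_0: rank C_0 − rank ∂_1 = 7 − 6 = 1, and the invariant factors of ∂_1 are all 1, so H_0 ≅ Z.
  H_1: rank ker ∂_1 − rank ∂_2 = (18 − 6) − 12 = 0, and ∂_2 has invariant factor 2 > 1, so H_1 ≅ Z/2.
  H_2: rank ker ∂_2 − rank ∂_3 = (12 − 12) − 0 = 0, and there is no ∂_3, so H_2 ≅ 0.

As a check, the Euler characteristic is 7 − 18 + 12 = 1, which agrees with 1 − 0 + 0 = 1.

Hence the Betti numbers are b_0 = 1, b_1 = 0, b_2 = 0.

b_0 = 1, b_1 = 0, b_2 = 0.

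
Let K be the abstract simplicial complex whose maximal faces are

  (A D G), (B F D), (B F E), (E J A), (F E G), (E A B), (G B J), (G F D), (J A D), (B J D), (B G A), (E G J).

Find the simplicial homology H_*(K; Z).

H_0 = Z,  H_1 = Z/2,  H_2 = 0.

Take the total order A < B < D < E < F < G < J on the vertex set. Then K (dimension 2) consists of the simplices:

  0-simplices (7): A, B, D, E, F, G, J
  1-simplices (18): AB, AD, AE, AG, AJ, BD, BE, BF, BG, BJ, DF, DG, DJ, EF, EG, EJ, FG, GJ
  2-simplices (12): ABE, ABG, ADG, ADJ, AEJ, BDF, BDJ, BEF, BGJ, DFG, EFG, EGJ

so the chain groups are C_0 ≅ Z^7, C_1 ≅ Z^18, C_2 ≅ Z^12.

Boundary ∂_1: C_1 → C_0 maps an edge to its endpoints' difference, ∂[p,q] = q − p.
As a 7×18 matrix over Z this has rank 6, with invariant factors (1,1,1,1,1,1).

∂_2: C_2 → C_1 sends each 2-simplex [p,q,r] to [q,r] − [p,r] + [p,q]. For instance
  ∂AEJ = EJ − AJ + AE,
  ∂BDJ = DJ − BJ + BD.
As a 18×12 matrix over Z this has rank 12, with invariant factors (1,1,1,1,1,1,1,1,1,1,1,2).

Reading off H_k = ker ∂_k / im ∂_{k+1}:

  H_0: rank C_0 − rank ∂_1 = 7 − 6 = 1, and the invariant factors of ∂_1 are all 1, so H_0 ≅ Z.
  H_1: rank ker ∂_1 − rank ∂_2 = (18 − 6) − 12 = 0, and ∂_2 has invariant factor 2 > 1, so H_1 ≅ Z/2.
  H_2: rank ker ∂_2 − rank ∂_3 = (12 − 12) − 0 = 0, and there is no ∂_3, so H_2 ≅ 0.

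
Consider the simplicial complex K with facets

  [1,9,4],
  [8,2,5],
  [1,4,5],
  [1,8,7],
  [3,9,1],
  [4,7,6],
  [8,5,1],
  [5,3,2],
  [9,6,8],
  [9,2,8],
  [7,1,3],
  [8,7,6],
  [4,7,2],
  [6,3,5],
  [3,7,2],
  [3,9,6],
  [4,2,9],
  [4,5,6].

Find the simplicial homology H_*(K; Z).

H_0 = Z,  H_1 = Z^2,  H_2 = Z.

Take the total order 1 < 2 < 3 < 4 < 5 < 6 < 7 < 8 < 9 on the vertex set. Then K (dimension 2) consists of the simplices:

  0-simplices (9): [1], [2], [3], [4], [5], [6], [7], [8], [9]
  1-simplices (27): (27 of them)
  2-simplices (18): [1,3,7], [1,3,9], [1,4,5], [1,4,9], [1,5,8], [1,7,8], [2,3,5], [2,3,7], [2,4,7], [2,4,9], [2,5,8], [2,8,9], [3,5,6], [3,6,9], [4,5,6], [4,6,7], [6,7,8], [6,8,9]

Hence C_0 ≅ Z^9, C_1 ≅ Z^27, C_2 ≅ Z^18.

The boundary map ∂_1: C_1 → C_0 is given by ∂[p,q] = [q] − [p]. For instance
  ∂[6,9] = [9] − [6].
The resulting 9×27 matrix has rank 8, and its Smith normal form has invariant factors (1,1,1,1,1,1,1,1).

The boundary map ∂_2: C_2 → C_1 sends each 2-simplex [p,q,r] to [q,r] − [p,r] + [p,q]. For instance
  ∂[2,4,9] = [4,9] − [2,9] + [2,4],
  ∂[2,4,7] = [4,7] − [2,7] + [2,4].
This gives a 27×18 integer matrix of rank 17; reducing to Smith normal form yields diagonal entries (1,1,1,1,1,1,1,1,1,1,1,1,1,1,1,1,1).

Computing H_k = (kernel of ∂_k) / (image of ∂_{k+1}):

  H_0: rank C_0 − rank ∂_1 = 9 − 8 = 1, and the invariant factors of ∂_1 are all 1, so H_0 ≅ Z.
  H_1: rank ker ∂_1 − rank ∂_2 = (27 − 8) − 17 = 2, and the invariant factors of ∂_2 are all 1, so H_1 ≅ Z^2.
  H_2: rank ker ∂_2 − rank ∂_3 = (18 − 17) − 0 = 1, and there is no ∂_3, so H_2 ≅ Z.

(K is a triangulation of the torus T^2.)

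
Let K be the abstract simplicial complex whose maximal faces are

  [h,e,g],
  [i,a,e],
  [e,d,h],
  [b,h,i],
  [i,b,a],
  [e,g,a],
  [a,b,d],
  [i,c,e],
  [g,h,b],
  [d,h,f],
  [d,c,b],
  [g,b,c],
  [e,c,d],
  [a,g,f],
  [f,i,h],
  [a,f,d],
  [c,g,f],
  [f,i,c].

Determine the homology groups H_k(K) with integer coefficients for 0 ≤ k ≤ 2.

Take the total order a < b < c < d < e < f < g < h < i on the vertex set. Then K (dimension 2) consists of the simplices:

  0-simplices (9): a, b, c, d, e, f, g, h, i
  1-simplices (27): ab, ad, ae, af, ag, ai, bc, bd, bg, bh, bi, cd, ce, cf, cg, ci, de, df, dh, eg, eh, ei, fg, fh, fi, gh, hi
  2-simplices (18): abd, abi, adf, aeg, aei, afg, bcd, bcg, bgh, bhi, cde, cei, cfg, cfi, deh, dfh, egh, fhi

so the chain groups are C_0 ≅ Z^9, C_1 ≅ Z^27, C_2 ≅ Z^18.

The boundary map ∂_1: C_1 → C_0 maps an edge to its endpoints' difference, ∂[p,q] = q − p. For instance
  ∂bd = d − b.
The 9×27 boundary matrix has rank 8 and Smith normal form diag(1,1,1,1,1,1,1,1).

Boundary ∂_2: C_2 → C_1 acts by ∂[p,q,r] = [q,r] − [p,r] + [p,q]. For instance
  ∂aeg = eg − ag + ae,
  ∂bcd = cd − bd + bc.
This gives a 27×18 integer matrix of rank 17; reducing to Smith normal form yields diagonal entries (1,1,1,1,1,1,1,1,1,1,1,1,1,1,1,1,1).

From H_k ≅ ker(∂_k) / im(∂_{k+1}) we obtain:

  H_0: rank C_0 − rank ∂_1 = 9 − 8 = 1, and the invariant factors of ∂_1 are all 1, so H_0 = Z.
  H_1: rank ker ∂_1 − rank ∂_2 = (27 − 8) − 17 = 2, and the invariant factors of ∂_2 are all 1, so H_1 = Z^2.
  H_2: rank ker ∂_2 − rank ∂_3 = (18 − 17) − 0 = 1, and there is no ∂_3, so H_2 = Z.

H_0 = Z,  H_1 = Z^2,  H_2 = Z.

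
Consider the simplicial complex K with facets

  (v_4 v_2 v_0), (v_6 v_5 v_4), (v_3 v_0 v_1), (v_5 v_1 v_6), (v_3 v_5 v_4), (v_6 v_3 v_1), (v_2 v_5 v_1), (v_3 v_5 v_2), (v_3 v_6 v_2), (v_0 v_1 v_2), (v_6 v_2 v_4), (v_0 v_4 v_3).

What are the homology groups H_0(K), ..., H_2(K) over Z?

Take the total order v_0 < v_1 < v_2 < v_3 < v_4 < v_5 < v_6 on the vertex set. Then K (dimension 2) consists of the simplices:

  0-simplices (7): [v_0], [v_1], [v_2], [v_3], [v_4], [v_5], [v_6]
  1-simplices (18): (18 of them)
  2-simplices (12): (12 of them)

Hence C_0 ≅ Z^7, C_1 ≅ Z^18, C_2 ≅ Z^12.

∂_1: C_1 → C_0 is given by ∂[p,q] = [q] − [p]. For instance
  ∂[v_0,v_3] = [v_3] − [v_0].
As a 7×18 matrix over Z this has rank 6, with invariant factors (1,1,1,1,1,1).

Boundary ∂_2: C_2 → C_1 maps a triangle to the signed sum of its edges. For instance
  ∂[v_3,v_4,v_5] = [v_4,v_5] − [v_3,v_5] + [v_3,v_4],
  ∂[v_0,v_2,v_4] = [v_2,v_4] − [v_0,v_4] + [v_0,v_2].
The resulting 18×12 matrix has rank 12, and its Smith normal form has invariant factors (1,1,1,1,1,1,1,1,1,1,1,2).

Now H_k = ker ∂_k / im ∂_{k+1}, so:

  H_0: rank C_0 − rank ∂_1 = 7 − 6 = 1, and the invariant factors of ∂_1 are all 1, so H_0 = Z.
  H_1: rank ker ∂_1 − rank ∂_2 = (18 − 6) − 12 = 0, and ∂_2 has invariant factor 2 > 1, so H_1 = Z/2.
  H_2: rank ker ∂_2 − rank ∂_3 = (12 − 12) − 0 = 0, and there is no ∂_3, so H_2 = 0.

As a check, the Euler characteristic is 7 − 18 + 12 = 1, which agrees with 1 − 0 + 0 = 1.

H_0 ≅ Z,  H_1 ≅ Z/2,  H_2 = 0.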